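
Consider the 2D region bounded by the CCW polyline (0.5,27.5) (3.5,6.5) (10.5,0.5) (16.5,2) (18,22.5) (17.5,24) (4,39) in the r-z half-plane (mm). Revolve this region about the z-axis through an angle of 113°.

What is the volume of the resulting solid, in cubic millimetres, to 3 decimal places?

Profile (r,z), 7 vertices: (0.5,27.5) (3.5,6.5) (10.5,0.5) (16.5,2) (18,22.5) (17.5,24) (4,39)
edge 0: (0.5,27.5)→(3.5,6.5)  cross = 0.5·6.5 − 3.5·27.5 = -93.0000; (r_i+r_j)·cross = 4·-93.0000 = -372.0000
edge 1: (3.5,6.5)→(10.5,0.5)  cross = 3.5·0.5 − 10.5·6.5 = -66.5000; (r_i+r_j)·cross = 14·-66.5000 = -931.0000
edge 2: (10.5,0.5)→(16.5,2)  cross = 10.5·2 − 16.5·0.5 = 12.7500; (r_i+r_j)·cross = 27·12.7500 = 344.2500
edge 3: (16.5,2)→(18,22.5)  cross = 16.5·22.5 − 18·2 = 335.2500; (r_i+r_j)·cross = 34.5·335.2500 = 11566.1250
edge 4: (18,22.5)→(17.5,24)  cross = 18·24 − 17.5·22.5 = 38.2500; (r_i+r_j)·cross = 35.5·38.2500 = 1357.8750
edge 5: (17.5,24)→(4,39)  cross = 17.5·39 − 4·24 = 586.5000; (r_i+r_j)·cross = 21.5·586.5000 = 12609.7500
edge 6: (4,39)→(0.5,27.5)  cross = 4·27.5 − 0.5·39 = 90.5000; (r_i+r_j)·cross = 4.5·90.5000 = 407.2500
Σcross = 903.7500 → A = |Σcross|/2 = 451.8750 mm²
Σ(r_i+r_j)·cross = 24982.2500 → first moment M = |Σ|/6 = 4163.7083
R_c = M/A = 4163.7083/451.8750 = 9.2143 mm
θ = 113° = 1.972222 rad
V = θ·R_c·A = 1.972222·9.2143·451.8750 = 8211.757 mm³

Volume = 8211.757 mm³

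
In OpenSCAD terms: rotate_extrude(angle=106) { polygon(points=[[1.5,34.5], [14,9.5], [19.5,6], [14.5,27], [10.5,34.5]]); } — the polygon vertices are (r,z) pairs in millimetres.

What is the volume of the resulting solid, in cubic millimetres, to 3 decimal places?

Volume = 4141.103 mm³

Profile (r,z), 5 vertices: (1.5,34.5) (14,9.5) (19.5,6) (14.5,27) (10.5,34.5)
edge 0: (1.5,34.5)→(14,9.5)  cross = 1.5·9.5 − 14·34.5 = -468.7500; (r_i+r_j)·cross = 15.5·-468.7500 = -7265.6250
edge 1: (14,9.5)→(19.5,6)  cross = 14·6 − 19.5·9.5 = -101.2500; (r_i+r_j)·cross = 33.5·-101.2500 = -3391.8750
edge 2: (19.5,6)→(14.5,27)  cross = 19.5·27 − 14.5·6 = 439.5000; (r_i+r_j)·cross = 34·439.5000 = 14943.0000
edge 3: (14.5,27)→(10.5,34.5)  cross = 14.5·34.5 − 10.5·27 = 216.7500; (r_i+r_j)·cross = 25·216.7500 = 5418.7500
edge 4: (10.5,34.5)→(1.5,34.5)  cross = 10.5·34.5 − 1.5·34.5 = 310.5000; (r_i+r_j)·cross = 12·310.5000 = 3726.0000
Σcross = 396.7500 → A = |Σcross|/2 = 198.3750 mm²
Σ(r_i+r_j)·cross = 13430.2500 → first moment M = |Σ|/6 = 2238.3750
R_c = M/A = 2238.3750/198.3750 = 11.2836 mm
θ = 106° = 1.850049 rad
V = θ·R_c·A = 1.850049·11.2836·198.3750 = 4141.103 mm³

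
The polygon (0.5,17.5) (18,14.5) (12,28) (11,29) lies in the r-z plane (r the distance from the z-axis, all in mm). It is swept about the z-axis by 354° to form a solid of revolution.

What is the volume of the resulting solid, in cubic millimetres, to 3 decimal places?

Profile (r,z), 4 vertices: (0.5,17.5) (18,14.5) (12,28) (11,29)
edge 0: (0.5,17.5)→(18,14.5)  cross = 0.5·14.5 − 18·17.5 = -307.7500; (r_i+r_j)·cross = 18.5·-307.7500 = -5693.3750
edge 1: (18,14.5)→(12,28)  cross = 18·28 − 12·14.5 = 330.0000; (r_i+r_j)·cross = 30·330.0000 = 9900.0000
edge 2: (12,28)→(11,29)  cross = 12·29 − 11·28 = 40.0000; (r_i+r_j)·cross = 23·40.0000 = 920.0000
edge 3: (11,29)→(0.5,17.5)  cross = 11·17.5 − 0.5·29 = 178.0000; (r_i+r_j)·cross = 11.5·178.0000 = 2047.0000
Σcross = 240.2500 → A = |Σcross|/2 = 120.1250 mm²
Σ(r_i+r_j)·cross = 7173.6250 → first moment M = |Σ|/6 = 1195.6042
R_c = M/A = 1195.6042/120.1250 = 9.9530 mm
θ = 354° = 6.178466 rad
V = θ·R_c·A = 6.178466·9.9530·120.1250 = 7386.999 mm³

Volume = 7386.999 mm³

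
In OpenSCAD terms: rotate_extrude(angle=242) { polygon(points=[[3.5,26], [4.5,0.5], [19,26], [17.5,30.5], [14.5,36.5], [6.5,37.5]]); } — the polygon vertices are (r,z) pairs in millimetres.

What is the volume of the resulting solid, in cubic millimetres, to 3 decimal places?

Profile (r,z), 6 vertices: (3.5,26) (4.5,0.5) (19,26) (17.5,30.5) (14.5,36.5) (6.5,37.5)
edge 0: (3.5,26)→(4.5,0.5)  cross = 3.5·0.5 − 4.5·26 = -115.2500; (r_i+r_j)·cross = 8·-115.2500 = -922.0000
edge 1: (4.5,0.5)→(19,26)  cross = 4.5·26 − 19·0.5 = 107.5000; (r_i+r_j)·cross = 23.5·107.5000 = 2526.2500
edge 2: (19,26)→(17.5,30.5)  cross = 19·30.5 − 17.5·26 = 124.5000; (r_i+r_j)·cross = 36.5·124.5000 = 4544.2500
edge 3: (17.5,30.5)→(14.5,36.5)  cross = 17.5·36.5 − 14.5·30.5 = 196.5000; (r_i+r_j)·cross = 32·196.5000 = 6288.0000
edge 4: (14.5,36.5)→(6.5,37.5)  cross = 14.5·37.5 − 6.5·36.5 = 306.5000; (r_i+r_j)·cross = 21·306.5000 = 6436.5000
edge 5: (6.5,37.5)→(3.5,26)  cross = 6.5·26 − 3.5·37.5 = 37.7500; (r_i+r_j)·cross = 10·37.7500 = 377.5000
Σcross = 657.5000 → A = |Σcross|/2 = 328.7500 mm²
Σ(r_i+r_j)·cross = 19250.5000 → first moment M = |Σ|/6 = 3208.4167
R_c = M/A = 3208.4167/328.7500 = 9.7594 mm
θ = 242° = 4.223697 rad
V = θ·R_c·A = 4.223697·9.7594·328.7500 = 13551.379 mm³

Volume = 13551.379 mm³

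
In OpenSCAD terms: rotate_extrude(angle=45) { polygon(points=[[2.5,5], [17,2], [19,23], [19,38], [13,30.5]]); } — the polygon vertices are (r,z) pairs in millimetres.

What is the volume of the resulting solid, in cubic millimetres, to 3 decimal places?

Profile (r,z), 5 vertices: (2.5,5) (17,2) (19,23) (19,38) (13,30.5)
edge 0: (2.5,5)→(17,2)  cross = 2.5·2 − 17·5 = -80.0000; (r_i+r_j)·cross = 19.5·-80.0000 = -1560.0000
edge 1: (17,2)→(19,23)  cross = 17·23 − 19·2 = 353.0000; (r_i+r_j)·cross = 36·353.0000 = 12708.0000
edge 2: (19,23)→(19,38)  cross = 19·38 − 19·23 = 285.0000; (r_i+r_j)·cross = 38·285.0000 = 10830.0000
edge 3: (19,38)→(13,30.5)  cross = 19·30.5 − 13·38 = 85.5000; (r_i+r_j)·cross = 32·85.5000 = 2736.0000
edge 4: (13,30.5)→(2.5,5)  cross = 13·5 − 2.5·30.5 = -11.2500; (r_i+r_j)·cross = 15.5·-11.2500 = -174.3750
Σcross = 632.2500 → A = |Σcross|/2 = 316.1250 mm²
Σ(r_i+r_j)·cross = 24539.6250 → first moment M = |Σ|/6 = 4089.9375
R_c = M/A = 4089.9375/316.1250 = 12.9377 mm
θ = 45° = 0.785398 rad
V = θ·R_c·A = 0.785398·12.9377·316.1250 = 3212.229 mm³

Volume = 3212.229 mm³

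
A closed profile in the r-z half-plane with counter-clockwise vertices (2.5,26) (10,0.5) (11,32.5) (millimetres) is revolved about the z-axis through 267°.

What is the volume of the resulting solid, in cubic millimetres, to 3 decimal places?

Profile (r,z), 3 vertices: (2.5,26) (10,0.5) (11,32.5)
edge 0: (2.5,26)→(10,0.5)  cross = 2.5·0.5 − 10·26 = -258.7500; (r_i+r_j)·cross = 12.5·-258.7500 = -3234.3750
edge 1: (10,0.5)→(11,32.5)  cross = 10·32.5 − 11·0.5 = 319.5000; (r_i+r_j)·cross = 21·319.5000 = 6709.5000
edge 2: (11,32.5)→(2.5,26)  cross = 11·26 − 2.5·32.5 = 204.7500; (r_i+r_j)·cross = 13.5·204.7500 = 2764.1250
Σcross = 265.5000 → A = |Σcross|/2 = 132.7500 mm²
Σ(r_i+r_j)·cross = 6239.2500 → first moment M = |Σ|/6 = 1039.8750
R_c = M/A = 1039.8750/132.7500 = 7.8333 mm
θ = 267° = 4.660029 rad
V = θ·R_c·A = 4.660029·7.8333·132.7500 = 4845.848 mm³

Volume = 4845.848 mm³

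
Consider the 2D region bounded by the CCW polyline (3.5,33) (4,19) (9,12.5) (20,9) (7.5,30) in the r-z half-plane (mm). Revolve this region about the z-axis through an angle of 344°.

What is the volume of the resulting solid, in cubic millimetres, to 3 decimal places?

Volume = 9252.060 mm³

Profile (r,z), 5 vertices: (3.5,33) (4,19) (9,12.5) (20,9) (7.5,30)
edge 0: (3.5,33)→(4,19)  cross = 3.5·19 − 4·33 = -65.5000; (r_i+r_j)·cross = 7.5·-65.5000 = -491.2500
edge 1: (4,19)→(9,12.5)  cross = 4·12.5 − 9·19 = -121.0000; (r_i+r_j)·cross = 13·-121.0000 = -1573.0000
edge 2: (9,12.5)→(20,9)  cross = 9·9 − 20·12.5 = -169.0000; (r_i+r_j)·cross = 29·-169.0000 = -4901.0000
edge 3: (20,9)→(7.5,30)  cross = 20·30 − 7.5·9 = 532.5000; (r_i+r_j)·cross = 27.5·532.5000 = 14643.7500
edge 4: (7.5,30)→(3.5,33)  cross = 7.5·33 − 3.5·30 = 142.5000; (r_i+r_j)·cross = 11·142.5000 = 1567.5000
Σcross = 319.5000 → A = |Σcross|/2 = 159.7500 mm²
Σ(r_i+r_j)·cross = 9246.0000 → first moment M = |Σ|/6 = 1541.0000
R_c = M/A = 1541.0000/159.7500 = 9.6463 mm
θ = 344° = 6.003933 rad
V = θ·R_c·A = 6.003933·9.6463·159.7500 = 9252.060 mm³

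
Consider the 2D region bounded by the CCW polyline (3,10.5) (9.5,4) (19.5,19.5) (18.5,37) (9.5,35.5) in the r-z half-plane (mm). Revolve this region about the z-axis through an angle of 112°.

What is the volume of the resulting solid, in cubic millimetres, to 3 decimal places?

Profile (r,z), 5 vertices: (3,10.5) (9.5,4) (19.5,19.5) (18.5,37) (9.5,35.5)
edge 0: (3,10.5)→(9.5,4)  cross = 3·4 − 9.5·10.5 = -87.7500; (r_i+r_j)·cross = 12.5·-87.7500 = -1096.8750
edge 1: (9.5,4)→(19.5,19.5)  cross = 9.5·19.5 − 19.5·4 = 107.2500; (r_i+r_j)·cross = 29·107.2500 = 3110.2500
edge 2: (19.5,19.5)→(18.5,37)  cross = 19.5·37 − 18.5·19.5 = 360.7500; (r_i+r_j)·cross = 38·360.7500 = 13708.5000
edge 3: (18.5,37)→(9.5,35.5)  cross = 18.5·35.5 − 9.5·37 = 305.2500; (r_i+r_j)·cross = 28·305.2500 = 8547.0000
edge 4: (9.5,35.5)→(3,10.5)  cross = 9.5·10.5 − 3·35.5 = -6.7500; (r_i+r_j)·cross = 12.5·-6.7500 = -84.3750
Σcross = 678.7500 → A = |Σcross|/2 = 339.3750 mm²
Σ(r_i+r_j)·cross = 24184.5000 → first moment M = |Σ|/6 = 4030.7500
R_c = M/A = 4030.7500/339.3750 = 11.8770 mm
θ = 112° = 1.954769 rad
V = θ·R_c·A = 1.954769·11.8770·339.3750 = 7879.184 mm³

Volume = 7879.184 mm³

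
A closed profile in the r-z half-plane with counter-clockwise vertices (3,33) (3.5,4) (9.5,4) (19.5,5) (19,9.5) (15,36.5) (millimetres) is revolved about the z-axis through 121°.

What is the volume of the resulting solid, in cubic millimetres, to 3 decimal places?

Volume = 9601.299 mm³

Profile (r,z), 6 vertices: (3,33) (3.5,4) (9.5,4) (19.5,5) (19,9.5) (15,36.5)
edge 0: (3,33)→(3.5,4)  cross = 3·4 − 3.5·33 = -103.5000; (r_i+r_j)·cross = 6.5·-103.5000 = -672.7500
edge 1: (3.5,4)→(9.5,4)  cross = 3.5·4 − 9.5·4 = -24.0000; (r_i+r_j)·cross = 13·-24.0000 = -312.0000
edge 2: (9.5,4)→(19.5,5)  cross = 9.5·5 − 19.5·4 = -30.5000; (r_i+r_j)·cross = 29·-30.5000 = -884.5000
edge 3: (19.5,5)→(19,9.5)  cross = 19.5·9.5 − 19·5 = 90.2500; (r_i+r_j)·cross = 38.5·90.2500 = 3474.6250
edge 4: (19,9.5)→(15,36.5)  cross = 19·36.5 − 15·9.5 = 551.0000; (r_i+r_j)·cross = 34·551.0000 = 18734.0000
edge 5: (15,36.5)→(3,33)  cross = 15·33 − 3·36.5 = 385.5000; (r_i+r_j)·cross = 18·385.5000 = 6939.0000
Σcross = 868.7500 → A = |Σcross|/2 = 434.3750 mm²
Σ(r_i+r_j)·cross = 27278.3750 → first moment M = |Σ|/6 = 4546.3958
R_c = M/A = 4546.3958/434.3750 = 10.4665 mm
θ = 121° = 2.111848 rad
V = θ·R_c·A = 2.111848·10.4665·434.3750 = 9601.299 mm³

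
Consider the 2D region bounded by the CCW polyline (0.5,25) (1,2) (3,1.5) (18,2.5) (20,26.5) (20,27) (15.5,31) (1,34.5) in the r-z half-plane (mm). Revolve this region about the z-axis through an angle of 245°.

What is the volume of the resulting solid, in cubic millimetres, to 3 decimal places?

Volume = 22548.538 mm³

Profile (r,z), 8 vertices: (0.5,25) (1,2) (3,1.5) (18,2.5) (20,26.5) (20,27) (15.5,31) (1,34.5)
edge 0: (0.5,25)→(1,2)  cross = 0.5·2 − 1·25 = -24.0000; (r_i+r_j)·cross = 1.5·-24.0000 = -36.0000
edge 1: (1,2)→(3,1.5)  cross = 1·1.5 − 3·2 = -4.5000; (r_i+r_j)·cross = 4·-4.5000 = -18.0000
edge 2: (3,1.5)→(18,2.5)  cross = 3·2.5 − 18·1.5 = -19.5000; (r_i+r_j)·cross = 21·-19.5000 = -409.5000
edge 3: (18,2.5)→(20,26.5)  cross = 18·26.5 − 20·2.5 = 427.0000; (r_i+r_j)·cross = 38·427.0000 = 16226.0000
edge 4: (20,26.5)→(20,27)  cross = 20·27 − 20·26.5 = 10.0000; (r_i+r_j)·cross = 40·10.0000 = 400.0000
edge 5: (20,27)→(15.5,31)  cross = 20·31 − 15.5·27 = 201.5000; (r_i+r_j)·cross = 35.5·201.5000 = 7153.2500
edge 6: (15.5,31)→(1,34.5)  cross = 15.5·34.5 − 1·31 = 503.7500; (r_i+r_j)·cross = 16.5·503.7500 = 8311.8750
edge 7: (1,34.5)→(0.5,25)  cross = 1·25 − 0.5·34.5 = 7.7500; (r_i+r_j)·cross = 1.5·7.7500 = 11.6250
Σcross = 1102.0000 → A = |Σcross|/2 = 551.0000 mm²
Σ(r_i+r_j)·cross = 31639.2500 → first moment M = |Σ|/6 = 5273.2083
R_c = M/A = 5273.2083/551.0000 = 9.5703 mm
θ = 245° = 4.276057 rad
V = θ·R_c·A = 4.276057·9.5703·551.0000 = 22548.538 mm³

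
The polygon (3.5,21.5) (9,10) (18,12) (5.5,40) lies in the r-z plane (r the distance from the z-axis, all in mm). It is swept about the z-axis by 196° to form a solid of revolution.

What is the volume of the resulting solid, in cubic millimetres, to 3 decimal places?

Profile (r,z), 4 vertices: (3.5,21.5) (9,10) (18,12) (5.5,40)
edge 0: (3.5,21.5)→(9,10)  cross = 3.5·10 − 9·21.5 = -158.5000; (r_i+r_j)·cross = 12.5·-158.5000 = -1981.2500
edge 1: (9,10)→(18,12)  cross = 9·12 − 18·10 = -72.0000; (r_i+r_j)·cross = 27·-72.0000 = -1944.0000
edge 2: (18,12)→(5.5,40)  cross = 18·40 − 5.5·12 = 654.0000; (r_i+r_j)·cross = 23.5·654.0000 = 15369.0000
edge 3: (5.5,40)→(3.5,21.5)  cross = 5.5·21.5 − 3.5·40 = -21.7500; (r_i+r_j)·cross = 9·-21.7500 = -195.7500
Σcross = 401.7500 → A = |Σcross|/2 = 200.8750 mm²
Σ(r_i+r_j)·cross = 11248.0000 → first moment M = |Σ|/6 = 1874.6667
R_c = M/A = 1874.6667/200.8750 = 9.3325 mm
θ = 196° = 3.420845 rad
V = θ·R_c·A = 3.420845·9.3325·200.8750 = 6412.945 mm³

Volume = 6412.945 mm³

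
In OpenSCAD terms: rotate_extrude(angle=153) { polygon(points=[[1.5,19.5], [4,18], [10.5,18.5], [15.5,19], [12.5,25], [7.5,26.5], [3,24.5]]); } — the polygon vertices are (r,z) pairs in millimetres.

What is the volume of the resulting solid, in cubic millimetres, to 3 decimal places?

Volume = 1802.934 mm³

Profile (r,z), 7 vertices: (1.5,19.5) (4,18) (10.5,18.5) (15.5,19) (12.5,25) (7.5,26.5) (3,24.5)
edge 0: (1.5,19.5)→(4,18)  cross = 1.5·18 − 4·19.5 = -51.0000; (r_i+r_j)·cross = 5.5·-51.0000 = -280.5000
edge 1: (4,18)→(10.5,18.5)  cross = 4·18.5 − 10.5·18 = -115.0000; (r_i+r_j)·cross = 14.5·-115.0000 = -1667.5000
edge 2: (10.5,18.5)→(15.5,19)  cross = 10.5·19 − 15.5·18.5 = -87.2500; (r_i+r_j)·cross = 26·-87.2500 = -2268.5000
edge 3: (15.5,19)→(12.5,25)  cross = 15.5·25 − 12.5·19 = 150.0000; (r_i+r_j)·cross = 28·150.0000 = 4200.0000
edge 4: (12.5,25)→(7.5,26.5)  cross = 12.5·26.5 − 7.5·25 = 143.7500; (r_i+r_j)·cross = 20·143.7500 = 2875.0000
edge 5: (7.5,26.5)→(3,24.5)  cross = 7.5·24.5 − 3·26.5 = 104.2500; (r_i+r_j)·cross = 10.5·104.2500 = 1094.6250
edge 6: (3,24.5)→(1.5,19.5)  cross = 3·19.5 − 1.5·24.5 = 21.7500; (r_i+r_j)·cross = 4.5·21.7500 = 97.8750
Σcross = 166.5000 → A = |Σcross|/2 = 83.2500 mm²
Σ(r_i+r_j)·cross = 4051.0000 → first moment M = |Σ|/6 = 675.1667
R_c = M/A = 675.1667/83.2500 = 8.1101 mm
θ = 153° = 2.670354 rad
V = θ·R_c·A = 2.670354·8.1101·83.2500 = 1802.934 mm³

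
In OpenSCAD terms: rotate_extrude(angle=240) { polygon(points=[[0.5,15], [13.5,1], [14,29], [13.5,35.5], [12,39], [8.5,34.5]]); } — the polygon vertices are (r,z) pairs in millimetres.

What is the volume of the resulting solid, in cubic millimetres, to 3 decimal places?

Profile (r,z), 6 vertices: (0.5,15) (13.5,1) (14,29) (13.5,35.5) (12,39) (8.5,34.5)
edge 0: (0.5,15)→(13.5,1)  cross = 0.5·1 − 13.5·15 = -202.0000; (r_i+r_j)·cross = 14·-202.0000 = -2828.0000
edge 1: (13.5,1)→(14,29)  cross = 13.5·29 − 14·1 = 377.5000; (r_i+r_j)·cross = 27.5·377.5000 = 10381.2500
edge 2: (14,29)→(13.5,35.5)  cross = 14·35.5 − 13.5·29 = 105.5000; (r_i+r_j)·cross = 27.5·105.5000 = 2901.2500
edge 3: (13.5,35.5)→(12,39)  cross = 13.5·39 − 12·35.5 = 100.5000; (r_i+r_j)·cross = 25.5·100.5000 = 2562.7500
edge 4: (12,39)→(8.5,34.5)  cross = 12·34.5 − 8.5·39 = 82.5000; (r_i+r_j)·cross = 20.5·82.5000 = 1691.2500
edge 5: (8.5,34.5)→(0.5,15)  cross = 8.5·15 − 0.5·34.5 = 110.2500; (r_i+r_j)·cross = 9·110.2500 = 992.2500
Σcross = 574.2500 → A = |Σcross|/2 = 287.1250 mm²
Σ(r_i+r_j)·cross = 15700.7500 → first moment M = |Σ|/6 = 2616.7917
R_c = M/A = 2616.7917/287.1250 = 9.1138 mm
θ = 240° = 4.188790 rad
V = θ·R_c·A = 4.188790·9.1138·287.1250 = 10961.191 mm³

Volume = 10961.191 mm³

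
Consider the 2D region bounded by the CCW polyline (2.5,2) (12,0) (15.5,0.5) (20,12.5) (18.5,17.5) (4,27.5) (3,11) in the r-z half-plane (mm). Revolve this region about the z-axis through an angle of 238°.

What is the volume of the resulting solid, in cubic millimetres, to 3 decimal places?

Volume = 14120.522 mm³

Profile (r,z), 7 vertices: (2.5,2) (12,0) (15.5,0.5) (20,12.5) (18.5,17.5) (4,27.5) (3,11)
edge 0: (2.5,2)→(12,0)  cross = 2.5·0 − 12·2 = -24.0000; (r_i+r_j)·cross = 14.5·-24.0000 = -348.0000
edge 1: (12,0)→(15.5,0.5)  cross = 12·0.5 − 15.5·0 = 6.0000; (r_i+r_j)·cross = 27.5·6.0000 = 165.0000
edge 2: (15.5,0.5)→(20,12.5)  cross = 15.5·12.5 − 20·0.5 = 183.7500; (r_i+r_j)·cross = 35.5·183.7500 = 6523.1250
edge 3: (20,12.5)→(18.5,17.5)  cross = 20·17.5 − 18.5·12.5 = 118.7500; (r_i+r_j)·cross = 38.5·118.7500 = 4571.8750
edge 4: (18.5,17.5)→(4,27.5)  cross = 18.5·27.5 − 4·17.5 = 438.7500; (r_i+r_j)·cross = 22.5·438.7500 = 9871.8750
edge 5: (4,27.5)→(3,11)  cross = 4·11 − 3·27.5 = -38.5000; (r_i+r_j)·cross = 7·-38.5000 = -269.5000
edge 6: (3,11)→(2.5,2)  cross = 3·2 − 2.5·11 = -21.5000; (r_i+r_j)·cross = 5.5·-21.5000 = -118.2500
Σcross = 663.2500 → A = |Σcross|/2 = 331.6250 mm²
Σ(r_i+r_j)·cross = 20396.1250 → first moment M = |Σ|/6 = 3399.3542
R_c = M/A = 3399.3542/331.6250 = 10.2506 mm
θ = 238° = 4.153884 rad
V = θ·R_c·A = 4.153884·10.2506·331.6250 = 14120.522 mm³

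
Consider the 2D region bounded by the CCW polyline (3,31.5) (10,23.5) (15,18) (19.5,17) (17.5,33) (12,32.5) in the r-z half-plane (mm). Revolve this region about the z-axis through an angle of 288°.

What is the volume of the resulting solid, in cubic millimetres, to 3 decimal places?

Profile (r,z), 6 vertices: (3,31.5) (10,23.5) (15,18) (19.5,17) (17.5,33) (12,32.5)
edge 0: (3,31.5)→(10,23.5)  cross = 3·23.5 − 10·31.5 = -244.5000; (r_i+r_j)·cross = 13·-244.5000 = -3178.5000
edge 1: (10,23.5)→(15,18)  cross = 10·18 − 15·23.5 = -172.5000; (r_i+r_j)·cross = 25·-172.5000 = -4312.5000
edge 2: (15,18)→(19.5,17)  cross = 15·17 − 19.5·18 = -96.0000; (r_i+r_j)·cross = 34.5·-96.0000 = -3312.0000
edge 3: (19.5,17)→(17.5,33)  cross = 19.5·33 − 17.5·17 = 346.0000; (r_i+r_j)·cross = 37·346.0000 = 12802.0000
edge 4: (17.5,33)→(12,32.5)  cross = 17.5·32.5 − 12·33 = 172.7500; (r_i+r_j)·cross = 29.5·172.7500 = 5096.1250
edge 5: (12,32.5)→(3,31.5)  cross = 12·31.5 − 3·32.5 = 280.5000; (r_i+r_j)·cross = 15·280.5000 = 4207.5000
Σcross = 286.2500 → A = |Σcross|/2 = 143.1250 mm²
Σ(r_i+r_j)·cross = 11302.6250 → first moment M = |Σ|/6 = 1883.7708
R_c = M/A = 1883.7708/143.1250 = 13.1617 mm
θ = 288° = 5.026548 rad
V = θ·R_c·A = 5.026548·13.1617·143.1250 = 9468.865 mm³

Volume = 9468.865 mm³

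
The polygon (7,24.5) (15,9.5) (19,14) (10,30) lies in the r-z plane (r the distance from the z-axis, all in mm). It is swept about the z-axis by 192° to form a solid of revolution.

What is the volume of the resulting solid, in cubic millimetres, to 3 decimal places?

Volume = 4158.631 mm³

Profile (r,z), 4 vertices: (7,24.5) (15,9.5) (19,14) (10,30)
edge 0: (7,24.5)→(15,9.5)  cross = 7·9.5 − 15·24.5 = -301.0000; (r_i+r_j)·cross = 22·-301.0000 = -6622.0000
edge 1: (15,9.5)→(19,14)  cross = 15·14 − 19·9.5 = 29.5000; (r_i+r_j)·cross = 34·29.5000 = 1003.0000
edge 2: (19,14)→(10,30)  cross = 19·30 − 10·14 = 430.0000; (r_i+r_j)·cross = 29·430.0000 = 12470.0000
edge 3: (10,30)→(7,24.5)  cross = 10·24.5 − 7·30 = 35.0000; (r_i+r_j)·cross = 17·35.0000 = 595.0000
Σcross = 193.5000 → A = |Σcross|/2 = 96.7500 mm²
Σ(r_i+r_j)·cross = 7446.0000 → first moment M = |Σ|/6 = 1241.0000
R_c = M/A = 1241.0000/96.7500 = 12.8269 mm
θ = 192° = 3.351032 rad
V = θ·R_c·A = 3.351032·12.8269·96.7500 = 4158.631 mm³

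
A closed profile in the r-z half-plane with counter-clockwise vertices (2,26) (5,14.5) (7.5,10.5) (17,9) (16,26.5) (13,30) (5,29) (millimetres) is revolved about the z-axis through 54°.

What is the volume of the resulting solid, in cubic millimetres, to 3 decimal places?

Profile (r,z), 7 vertices: (2,26) (5,14.5) (7.5,10.5) (17,9) (16,26.5) (13,30) (5,29)
edge 0: (2,26)→(5,14.5)  cross = 2·14.5 − 5·26 = -101.0000; (r_i+r_j)·cross = 7·-101.0000 = -707.0000
edge 1: (5,14.5)→(7.5,10.5)  cross = 5·10.5 − 7.5·14.5 = -56.2500; (r_i+r_j)·cross = 12.5·-56.2500 = -703.1250
edge 2: (7.5,10.5)→(17,9)  cross = 7.5·9 − 17·10.5 = -111.0000; (r_i+r_j)·cross = 24.5·-111.0000 = -2719.5000
edge 3: (17,9)→(16,26.5)  cross = 17·26.5 − 16·9 = 306.5000; (r_i+r_j)·cross = 33·306.5000 = 10114.5000
edge 4: (16,26.5)→(13,30)  cross = 16·30 − 13·26.5 = 135.5000; (r_i+r_j)·cross = 29·135.5000 = 3929.5000
edge 5: (13,30)→(5,29)  cross = 13·29 − 5·30 = 227.0000; (r_i+r_j)·cross = 18·227.0000 = 4086.0000
edge 6: (5,29)→(2,26)  cross = 5·26 − 2·29 = 72.0000; (r_i+r_j)·cross = 7·72.0000 = 504.0000
Σcross = 472.7500 → A = |Σcross|/2 = 236.3750 mm²
Σ(r_i+r_j)·cross = 14504.3750 → first moment M = |Σ|/6 = 2417.3958
R_c = M/A = 2417.3958/236.3750 = 10.2270 mm
θ = 54° = 0.942478 rad
V = θ·R_c·A = 0.942478·10.2270·236.3750 = 2278.342 mm³

Volume = 2278.342 mm³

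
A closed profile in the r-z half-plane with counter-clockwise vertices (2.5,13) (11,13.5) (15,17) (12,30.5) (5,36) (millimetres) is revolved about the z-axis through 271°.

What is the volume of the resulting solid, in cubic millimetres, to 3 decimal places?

Profile (r,z), 5 vertices: (2.5,13) (11,13.5) (15,17) (12,30.5) (5,36)
edge 0: (2.5,13)→(11,13.5)  cross = 2.5·13.5 − 11·13 = -109.2500; (r_i+r_j)·cross = 13.5·-109.2500 = -1474.8750
edge 1: (11,13.5)→(15,17)  cross = 11·17 − 15·13.5 = -15.5000; (r_i+r_j)·cross = 26·-15.5000 = -403.0000
edge 2: (15,17)→(12,30.5)  cross = 15·30.5 − 12·17 = 253.5000; (r_i+r_j)·cross = 27·253.5000 = 6844.5000
edge 3: (12,30.5)→(5,36)  cross = 12·36 − 5·30.5 = 279.5000; (r_i+r_j)·cross = 17·279.5000 = 4751.5000
edge 4: (5,36)→(2.5,13)  cross = 5·13 − 2.5·36 = -25.0000; (r_i+r_j)·cross = 7.5·-25.0000 = -187.5000
Σcross = 383.2500 → A = |Σcross|/2 = 191.6250 mm²
Σ(r_i+r_j)·cross = 9530.6250 → first moment M = |Σ|/6 = 1588.4375
R_c = M/A = 1588.4375/191.6250 = 8.2893 mm
θ = 271° = 4.729842 rad
V = θ·R_c·A = 4.729842·8.2893·191.6250 = 7513.059 mm³

Volume = 7513.059 mm³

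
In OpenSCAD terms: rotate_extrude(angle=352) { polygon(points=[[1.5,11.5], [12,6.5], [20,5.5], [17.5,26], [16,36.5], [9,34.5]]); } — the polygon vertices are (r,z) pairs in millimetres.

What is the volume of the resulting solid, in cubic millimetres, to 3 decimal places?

Profile (r,z), 6 vertices: (1.5,11.5) (12,6.5) (20,5.5) (17.5,26) (16,36.5) (9,34.5)
edge 0: (1.5,11.5)→(12,6.5)  cross = 1.5·6.5 − 12·11.5 = -128.2500; (r_i+r_j)·cross = 13.5·-128.2500 = -1731.3750
edge 1: (12,6.5)→(20,5.5)  cross = 12·5.5 − 20·6.5 = -64.0000; (r_i+r_j)·cross = 32·-64.0000 = -2048.0000
edge 2: (20,5.5)→(17.5,26)  cross = 20·26 − 17.5·5.5 = 423.7500; (r_i+r_j)·cross = 37.5·423.7500 = 15890.6250
edge 3: (17.5,26)→(16,36.5)  cross = 17.5·36.5 − 16·26 = 222.7500; (r_i+r_j)·cross = 33.5·222.7500 = 7462.1250
edge 4: (16,36.5)→(9,34.5)  cross = 16·34.5 − 9·36.5 = 223.5000; (r_i+r_j)·cross = 25·223.5000 = 5587.5000
edge 5: (9,34.5)→(1.5,11.5)  cross = 9·11.5 − 1.5·34.5 = 51.7500; (r_i+r_j)·cross = 10.5·51.7500 = 543.3750
Σcross = 729.5000 → A = |Σcross|/2 = 364.7500 mm²
Σ(r_i+r_j)·cross = 25704.2500 → first moment M = |Σ|/6 = 4284.0417
R_c = M/A = 4284.0417/364.7500 = 11.7451 mm
θ = 352° = 6.143559 rad
V = θ·R_c·A = 6.143559·11.7451·364.7500 = 26319.263 mm³

Volume = 26319.263 mm³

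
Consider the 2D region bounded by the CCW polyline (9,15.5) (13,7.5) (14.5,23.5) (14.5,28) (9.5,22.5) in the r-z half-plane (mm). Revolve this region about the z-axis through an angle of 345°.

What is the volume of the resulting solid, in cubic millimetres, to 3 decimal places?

Volume = 4795.783 mm³

Profile (r,z), 5 vertices: (9,15.5) (13,7.5) (14.5,23.5) (14.5,28) (9.5,22.5)
edge 0: (9,15.5)→(13,7.5)  cross = 9·7.5 − 13·15.5 = -134.0000; (r_i+r_j)·cross = 22·-134.0000 = -2948.0000
edge 1: (13,7.5)→(14.5,23.5)  cross = 13·23.5 − 14.5·7.5 = 196.7500; (r_i+r_j)·cross = 27.5·196.7500 = 5410.6250
edge 2: (14.5,23.5)→(14.5,28)  cross = 14.5·28 − 14.5·23.5 = 65.2500; (r_i+r_j)·cross = 29·65.2500 = 1892.2500
edge 3: (14.5,28)→(9.5,22.5)  cross = 14.5·22.5 − 9.5·28 = 60.2500; (r_i+r_j)·cross = 24·60.2500 = 1446.0000
edge 4: (9.5,22.5)→(9,15.5)  cross = 9.5·15.5 − 9·22.5 = -55.2500; (r_i+r_j)·cross = 18.5·-55.2500 = -1022.1250
Σcross = 133.0000 → A = |Σcross|/2 = 66.5000 mm²
Σ(r_i+r_j)·cross = 4778.7500 → first moment M = |Σ|/6 = 796.4583
R_c = M/A = 796.4583/66.5000 = 11.9768 mm
θ = 345° = 6.021386 rad
V = θ·R_c·A = 6.021386·11.9768·66.5000 = 4795.783 mm³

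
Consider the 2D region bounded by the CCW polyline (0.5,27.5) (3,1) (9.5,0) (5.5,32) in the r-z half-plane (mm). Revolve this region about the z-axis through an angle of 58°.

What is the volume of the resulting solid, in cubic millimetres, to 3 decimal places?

Volume = 837.797 mm³

Profile (r,z), 4 vertices: (0.5,27.5) (3,1) (9.5,0) (5.5,32)
edge 0: (0.5,27.5)→(3,1)  cross = 0.5·1 − 3·27.5 = -82.0000; (r_i+r_j)·cross = 3.5·-82.0000 = -287.0000
edge 1: (3,1)→(9.5,0)  cross = 3·0 − 9.5·1 = -9.5000; (r_i+r_j)·cross = 12.5·-9.5000 = -118.7500
edge 2: (9.5,0)→(5.5,32)  cross = 9.5·32 − 5.5·0 = 304.0000; (r_i+r_j)·cross = 15·304.0000 = 4560.0000
edge 3: (5.5,32)→(0.5,27.5)  cross = 5.5·27.5 − 0.5·32 = 135.2500; (r_i+r_j)·cross = 6·135.2500 = 811.5000
Σcross = 347.7500 → A = |Σcross|/2 = 173.8750 mm²
Σ(r_i+r_j)·cross = 4965.7500 → first moment M = |Σ|/6 = 827.6250
R_c = M/A = 827.6250/173.8750 = 4.7599 mm
θ = 58° = 1.012291 rad
V = θ·R_c·A = 1.012291·4.7599·173.8750 = 837.797 mm³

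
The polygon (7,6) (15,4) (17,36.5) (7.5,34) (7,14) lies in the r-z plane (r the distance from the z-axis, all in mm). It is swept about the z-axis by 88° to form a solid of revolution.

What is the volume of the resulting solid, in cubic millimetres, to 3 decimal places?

Profile (r,z), 5 vertices: (7,6) (15,4) (17,36.5) (7.5,34) (7,14)
edge 0: (7,6)→(15,4)  cross = 7·4 − 15·6 = -62.0000; (r_i+r_j)·cross = 22·-62.0000 = -1364.0000
edge 1: (15,4)→(17,36.5)  cross = 15·36.5 − 17·4 = 479.5000; (r_i+r_j)·cross = 32·479.5000 = 15344.0000
edge 2: (17,36.5)→(7.5,34)  cross = 17·34 − 7.5·36.5 = 304.2500; (r_i+r_j)·cross = 24.5·304.2500 = 7454.1250
edge 3: (7.5,34)→(7,14)  cross = 7.5·14 − 7·34 = -133.0000; (r_i+r_j)·cross = 14.5·-133.0000 = -1928.5000
edge 4: (7,14)→(7,6)  cross = 7·6 − 7·14 = -56.0000; (r_i+r_j)·cross = 14·-56.0000 = -784.0000
Σcross = 532.7500 → A = |Σcross|/2 = 266.3750 mm²
Σ(r_i+r_j)·cross = 18721.6250 → first moment M = |Σ|/6 = 3120.2708
R_c = M/A = 3120.2708/266.3750 = 11.7138 mm
θ = 88° = 1.535890 rad
V = θ·R_c·A = 1.535890·11.7138·266.3750 = 4792.392 mm³

Volume = 4792.392 mm³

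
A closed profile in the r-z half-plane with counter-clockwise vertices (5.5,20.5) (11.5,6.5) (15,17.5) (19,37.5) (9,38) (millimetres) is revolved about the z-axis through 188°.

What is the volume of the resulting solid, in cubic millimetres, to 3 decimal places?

Profile (r,z), 5 vertices: (5.5,20.5) (11.5,6.5) (15,17.5) (19,37.5) (9,38)
edge 0: (5.5,20.5)→(11.5,6.5)  cross = 5.5·6.5 − 11.5·20.5 = -200.0000; (r_i+r_j)·cross = 17·-200.0000 = -3400.0000
edge 1: (11.5,6.5)→(15,17.5)  cross = 11.5·17.5 − 15·6.5 = 103.7500; (r_i+r_j)·cross = 26.5·103.7500 = 2749.3750
edge 2: (15,17.5)→(19,37.5)  cross = 15·37.5 − 19·17.5 = 230.0000; (r_i+r_j)·cross = 34·230.0000 = 7820.0000
edge 3: (19,37.5)→(9,38)  cross = 19·38 − 9·37.5 = 384.5000; (r_i+r_j)·cross = 28·384.5000 = 10766.0000
edge 4: (9,38)→(5.5,20.5)  cross = 9·20.5 − 5.5·38 = -24.5000; (r_i+r_j)·cross = 14.5·-24.5000 = -355.2500
Σcross = 493.7500 → A = |Σcross|/2 = 246.8750 mm²
Σ(r_i+r_j)·cross = 17580.1250 → first moment M = |Σ|/6 = 2930.0208
R_c = M/A = 2930.0208/246.8750 = 11.8684 mm
θ = 188° = 3.281219 rad
V = θ·R_c·A = 3.281219·11.8684·246.8750 = 9614.040 mm³

Volume = 9614.040 mm³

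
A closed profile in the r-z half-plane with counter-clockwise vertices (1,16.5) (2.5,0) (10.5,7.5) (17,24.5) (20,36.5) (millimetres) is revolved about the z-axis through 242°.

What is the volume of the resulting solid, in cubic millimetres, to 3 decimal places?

Profile (r,z), 5 vertices: (1,16.5) (2.5,0) (10.5,7.5) (17,24.5) (20,36.5)
edge 0: (1,16.5)→(2.5,0)  cross = 1·0 − 2.5·16.5 = -41.2500; (r_i+r_j)·cross = 3.5·-41.2500 = -144.3750
edge 1: (2.5,0)→(10.5,7.5)  cross = 2.5·7.5 − 10.5·0 = 18.7500; (r_i+r_j)·cross = 13·18.7500 = 243.7500
edge 2: (10.5,7.5)→(17,24.5)  cross = 10.5·24.5 − 17·7.5 = 129.7500; (r_i+r_j)·cross = 27.5·129.7500 = 3568.1250
edge 3: (17,24.5)→(20,36.5)  cross = 17·36.5 − 20·24.5 = 130.5000; (r_i+r_j)·cross = 37·130.5000 = 4828.5000
edge 4: (20,36.5)→(1,16.5)  cross = 20·16.5 − 1·36.5 = 293.5000; (r_i+r_j)·cross = 21·293.5000 = 6163.5000
Σcross = 531.2500 → A = |Σcross|/2 = 265.6250 mm²
Σ(r_i+r_j)·cross = 14659.5000 → first moment M = |Σ|/6 = 2443.2500
R_c = M/A = 2443.2500/265.6250 = 9.1981 mm
θ = 242° = 4.223697 rad
V = θ·R_c·A = 4.223697·9.1981·265.6250 = 10319.547 mm³

Volume = 10319.547 mm³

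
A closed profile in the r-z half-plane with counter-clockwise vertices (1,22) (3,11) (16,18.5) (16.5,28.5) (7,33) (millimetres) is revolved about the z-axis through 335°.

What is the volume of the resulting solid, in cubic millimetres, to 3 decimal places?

Profile (r,z), 5 vertices: (1,22) (3,11) (16,18.5) (16.5,28.5) (7,33)
edge 0: (1,22)→(3,11)  cross = 1·11 − 3·22 = -55.0000; (r_i+r_j)·cross = 4·-55.0000 = -220.0000
edge 1: (3,11)→(16,18.5)  cross = 3·18.5 − 16·11 = -120.5000; (r_i+r_j)·cross = 19·-120.5000 = -2289.5000
edge 2: (16,18.5)→(16.5,28.5)  cross = 16·28.5 − 16.5·18.5 = 150.7500; (r_i+r_j)·cross = 32.5·150.7500 = 4899.3750
edge 3: (16.5,28.5)→(7,33)  cross = 16.5·33 − 7·28.5 = 345.0000; (r_i+r_j)·cross = 23.5·345.0000 = 8107.5000
edge 4: (7,33)→(1,22)  cross = 7·22 − 1·33 = 121.0000; (r_i+r_j)·cross = 8·121.0000 = 968.0000
Σcross = 441.2500 → A = |Σcross|/2 = 220.6250 mm²
Σ(r_i+r_j)·cross = 11465.3750 → first moment M = |Σ|/6 = 1910.8958
R_c = M/A = 1910.8958/220.6250 = 8.6613 mm
θ = 335° = 5.846853 rad
V = θ·R_c·A = 5.846853·8.6613·220.6250 = 11172.727 mm³

Volume = 11172.727 mm³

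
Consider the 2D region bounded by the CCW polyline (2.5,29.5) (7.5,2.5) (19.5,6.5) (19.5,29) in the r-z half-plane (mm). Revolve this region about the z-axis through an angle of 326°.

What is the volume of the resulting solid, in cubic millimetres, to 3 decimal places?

Profile (r,z), 4 vertices: (2.5,29.5) (7.5,2.5) (19.5,6.5) (19.5,29)
edge 0: (2.5,29.5)→(7.5,2.5)  cross = 2.5·2.5 − 7.5·29.5 = -215.0000; (r_i+r_j)·cross = 10·-215.0000 = -2150.0000
edge 1: (7.5,2.5)→(19.5,6.5)  cross = 7.5·6.5 − 19.5·2.5 = 0.0000; (r_i+r_j)·cross = 27·0.0000 = 0.0000
edge 2: (19.5,6.5)→(19.5,29)  cross = 19.5·29 − 19.5·6.5 = 438.7500; (r_i+r_j)·cross = 39·438.7500 = 17111.2500
edge 3: (19.5,29)→(2.5,29.5)  cross = 19.5·29.5 − 2.5·29 = 502.7500; (r_i+r_j)·cross = 22·502.7500 = 11060.5000
Σcross = 726.5000 → A = |Σcross|/2 = 363.2500 mm²
Σ(r_i+r_j)·cross = 26021.7500 → first moment M = |Σ|/6 = 4336.9583
R_c = M/A = 4336.9583/363.2500 = 11.9393 mm
θ = 326° = 5.689773 rad
V = θ·R_c·A = 5.689773·11.9393·363.2500 = 24676.310 mm³

Volume = 24676.310 mm³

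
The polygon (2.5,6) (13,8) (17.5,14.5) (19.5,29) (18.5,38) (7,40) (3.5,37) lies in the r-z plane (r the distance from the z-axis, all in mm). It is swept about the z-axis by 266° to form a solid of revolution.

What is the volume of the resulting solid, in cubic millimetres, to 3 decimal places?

Profile (r,z), 7 vertices: (2.5,6) (13,8) (17.5,14.5) (19.5,29) (18.5,38) (7,40) (3.5,37)
edge 0: (2.5,6)→(13,8)  cross = 2.5·8 − 13·6 = -58.0000; (r_i+r_j)·cross = 15.5·-58.0000 = -899.0000
edge 1: (13,8)→(17.5,14.5)  cross = 13·14.5 − 17.5·8 = 48.5000; (r_i+r_j)·cross = 30.5·48.5000 = 1479.2500
edge 2: (17.5,14.5)→(19.5,29)  cross = 17.5·29 − 19.5·14.5 = 224.7500; (r_i+r_j)·cross = 37·224.7500 = 8315.7500
edge 3: (19.5,29)→(18.5,38)  cross = 19.5·38 − 18.5·29 = 204.5000; (r_i+r_j)·cross = 38·204.5000 = 7771.0000
edge 4: (18.5,38)→(7,40)  cross = 18.5·40 − 7·38 = 474.0000; (r_i+r_j)·cross = 25.5·474.0000 = 12087.0000
edge 5: (7,40)→(3.5,37)  cross = 7·37 − 3.5·40 = 119.0000; (r_i+r_j)·cross = 10.5·119.0000 = 1249.5000
edge 6: (3.5,37)→(2.5,6)  cross = 3.5·6 − 2.5·37 = -71.5000; (r_i+r_j)·cross = 6·-71.5000 = -429.0000
Σcross = 941.2500 → A = |Σcross|/2 = 470.6250 mm²
Σ(r_i+r_j)·cross = 29574.5000 → first moment M = |Σ|/6 = 4929.0833
R_c = M/A = 4929.0833/470.6250 = 10.4735 mm
θ = 266° = 4.642576 rad
V = θ·R_c·A = 4.642576·10.4735·470.6250 = 22883.643 mm³

Volume = 22883.643 mm³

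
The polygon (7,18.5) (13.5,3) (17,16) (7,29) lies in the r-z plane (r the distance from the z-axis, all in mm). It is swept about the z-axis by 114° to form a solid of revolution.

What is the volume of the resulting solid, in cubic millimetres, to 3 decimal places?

Profile (r,z), 4 vertices: (7,18.5) (13.5,3) (17,16) (7,29)
edge 0: (7,18.5)→(13.5,3)  cross = 7·3 − 13.5·18.5 = -228.7500; (r_i+r_j)·cross = 20.5·-228.7500 = -4689.3750
edge 1: (13.5,3)→(17,16)  cross = 13.5·16 − 17·3 = 165.0000; (r_i+r_j)·cross = 30.5·165.0000 = 5032.5000
edge 2: (17,16)→(7,29)  cross = 17·29 − 7·16 = 381.0000; (r_i+r_j)·cross = 24·381.0000 = 9144.0000
edge 3: (7,29)→(7,18.5)  cross = 7·18.5 − 7·29 = -73.5000; (r_i+r_j)·cross = 14·-73.5000 = -1029.0000
Σcross = 243.7500 → A = |Σcross|/2 = 121.8750 mm²
Σ(r_i+r_j)·cross = 8458.1250 → first moment M = |Σ|/6 = 1409.6875
R_c = M/A = 1409.6875/121.8750 = 11.5667 mm
θ = 114° = 1.989675 rad
V = θ·R_c·A = 1.989675·11.5667·121.8750 = 2804.820 mm³

Volume = 2804.820 mm³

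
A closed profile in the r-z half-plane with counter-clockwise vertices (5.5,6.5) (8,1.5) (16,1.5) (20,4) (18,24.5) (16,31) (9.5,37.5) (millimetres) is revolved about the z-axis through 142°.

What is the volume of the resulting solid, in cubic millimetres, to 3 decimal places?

Profile (r,z), 7 vertices: (5.5,6.5) (8,1.5) (16,1.5) (20,4) (18,24.5) (16,31) (9.5,37.5)
edge 0: (5.5,6.5)→(8,1.5)  cross = 5.5·1.5 − 8·6.5 = -43.7500; (r_i+r_j)·cross = 13.5·-43.7500 = -590.6250
edge 1: (8,1.5)→(16,1.5)  cross = 8·1.5 − 16·1.5 = -12.0000; (r_i+r_j)·cross = 24·-12.0000 = -288.0000
edge 2: (16,1.5)→(20,4)  cross = 16·4 − 20·1.5 = 34.0000; (r_i+r_j)·cross = 36·34.0000 = 1224.0000
edge 3: (20,4)→(18,24.5)  cross = 20·24.5 − 18·4 = 418.0000; (r_i+r_j)·cross = 38·418.0000 = 15884.0000
edge 4: (18,24.5)→(16,31)  cross = 18·31 − 16·24.5 = 166.0000; (r_i+r_j)·cross = 34·166.0000 = 5644.0000
edge 5: (16,31)→(9.5,37.5)  cross = 16·37.5 − 9.5·31 = 305.5000; (r_i+r_j)·cross = 25.5·305.5000 = 7790.2500
edge 6: (9.5,37.5)→(5.5,6.5)  cross = 9.5·6.5 − 5.5·37.5 = -144.5000; (r_i+r_j)·cross = 15·-144.5000 = -2167.5000
Σcross = 723.2500 → A = |Σcross|/2 = 361.6250 mm²
Σ(r_i+r_j)·cross = 27496.1250 → first moment M = |Σ|/6 = 4582.6875
R_c = M/A = 4582.6875/361.6250 = 12.6725 mm
θ = 142° = 2.478368 rad
V = θ·R_c·A = 2.478368·12.6725·361.6250 = 11357.584 mm³

Volume = 11357.584 mm³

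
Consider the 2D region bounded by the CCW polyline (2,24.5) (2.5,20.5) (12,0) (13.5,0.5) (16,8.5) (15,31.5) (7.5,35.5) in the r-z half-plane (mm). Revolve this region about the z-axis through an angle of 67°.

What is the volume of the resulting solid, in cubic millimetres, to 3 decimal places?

Volume = 3713.190 mm³

Profile (r,z), 7 vertices: (2,24.5) (2.5,20.5) (12,0) (13.5,0.5) (16,8.5) (15,31.5) (7.5,35.5)
edge 0: (2,24.5)→(2.5,20.5)  cross = 2·20.5 − 2.5·24.5 = -20.2500; (r_i+r_j)·cross = 4.5·-20.2500 = -91.1250
edge 1: (2.5,20.5)→(12,0)  cross = 2.5·0 − 12·20.5 = -246.0000; (r_i+r_j)·cross = 14.5·-246.0000 = -3567.0000
edge 2: (12,0)→(13.5,0.5)  cross = 12·0.5 − 13.5·0 = 6.0000; (r_i+r_j)·cross = 25.5·6.0000 = 153.0000
edge 3: (13.5,0.5)→(16,8.5)  cross = 13.5·8.5 − 16·0.5 = 106.7500; (r_i+r_j)·cross = 29.5·106.7500 = 3149.1250
edge 4: (16,8.5)→(15,31.5)  cross = 16·31.5 − 15·8.5 = 376.5000; (r_i+r_j)·cross = 31·376.5000 = 11671.5000
edge 5: (15,31.5)→(7.5,35.5)  cross = 15·35.5 − 7.5·31.5 = 296.2500; (r_i+r_j)·cross = 22.5·296.2500 = 6665.6250
edge 6: (7.5,35.5)→(2,24.5)  cross = 7.5·24.5 − 2·35.5 = 112.7500; (r_i+r_j)·cross = 9.5·112.7500 = 1071.1250
Σcross = 632.0000 → A = |Σcross|/2 = 316.0000 mm²
Σ(r_i+r_j)·cross = 19052.2500 → first moment M = |Σ|/6 = 3175.3750
R_c = M/A = 3175.3750/316.0000 = 10.0487 mm
θ = 67° = 1.169371 rad
V = θ·R_c·A = 1.169371·10.0487·316.0000 = 3713.190 mm³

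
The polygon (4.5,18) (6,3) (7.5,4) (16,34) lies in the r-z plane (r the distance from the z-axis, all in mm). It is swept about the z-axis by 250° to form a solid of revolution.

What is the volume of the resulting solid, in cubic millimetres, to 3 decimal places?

Volume = 4569.854 mm³

Profile (r,z), 4 vertices: (4.5,18) (6,3) (7.5,4) (16,34)
edge 0: (4.5,18)→(6,3)  cross = 4.5·3 − 6·18 = -94.5000; (r_i+r_j)·cross = 10.5·-94.5000 = -992.2500
edge 1: (6,3)→(7.5,4)  cross = 6·4 − 7.5·3 = 1.5000; (r_i+r_j)·cross = 13.5·1.5000 = 20.2500
edge 2: (7.5,4)→(16,34)  cross = 7.5·34 − 16·4 = 191.0000; (r_i+r_j)·cross = 23.5·191.0000 = 4488.5000
edge 3: (16,34)→(4.5,18)  cross = 16·18 − 4.5·34 = 135.0000; (r_i+r_j)·cross = 20.5·135.0000 = 2767.5000
Σcross = 233.0000 → A = |Σcross|/2 = 116.5000 mm²
Σ(r_i+r_j)·cross = 6284.0000 → first moment M = |Σ|/6 = 1047.3333
R_c = M/A = 1047.3333/116.5000 = 8.9900 mm
θ = 250° = 4.363323 rad
V = θ·R_c·A = 4.363323·8.9900·116.5000 = 4569.854 mm³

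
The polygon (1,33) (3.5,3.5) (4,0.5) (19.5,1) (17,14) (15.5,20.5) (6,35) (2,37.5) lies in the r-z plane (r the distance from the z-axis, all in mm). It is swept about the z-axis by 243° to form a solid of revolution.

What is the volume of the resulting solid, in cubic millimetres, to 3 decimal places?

Profile (r,z), 8 vertices: (1,33) (3.5,3.5) (4,0.5) (19.5,1) (17,14) (15.5,20.5) (6,35) (2,37.5)
edge 0: (1,33)→(3.5,3.5)  cross = 1·3.5 − 3.5·33 = -112.0000; (r_i+r_j)·cross = 4.5·-112.0000 = -504.0000
edge 1: (3.5,3.5)→(4,0.5)  cross = 3.5·0.5 − 4·3.5 = -12.2500; (r_i+r_j)·cross = 7.5·-12.2500 = -91.8750
edge 2: (4,0.5)→(19.5,1)  cross = 4·1 − 19.5·0.5 = -5.7500; (r_i+r_j)·cross = 23.5·-5.7500 = -135.1250
edge 3: (19.5,1)→(17,14)  cross = 19.5·14 − 17·1 = 256.0000; (r_i+r_j)·cross = 36.5·256.0000 = 9344.0000
edge 4: (17,14)→(15.5,20.5)  cross = 17·20.5 − 15.5·14 = 131.5000; (r_i+r_j)·cross = 32.5·131.5000 = 4273.7500
edge 5: (15.5,20.5)→(6,35)  cross = 15.5·35 − 6·20.5 = 419.5000; (r_i+r_j)·cross = 21.5·419.5000 = 9019.2500
edge 6: (6,35)→(2,37.5)  cross = 6·37.5 − 2·35 = 155.0000; (r_i+r_j)·cross = 8·155.0000 = 1240.0000
edge 7: (2,37.5)→(1,33)  cross = 2·33 − 1·37.5 = 28.5000; (r_i+r_j)·cross = 3·28.5000 = 85.5000
Σcross = 860.5000 → A = |Σcross|/2 = 430.2500 mm²
Σ(r_i+r_j)·cross = 23231.5000 → first moment M = |Σ|/6 = 3871.9167
R_c = M/A = 3871.9167/430.2500 = 8.9992 mm
θ = 243° = 4.241150 rad
V = θ·R_c·A = 4.241150·8.9992·430.2500 = 16421.380 mm³

Volume = 16421.380 mm³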